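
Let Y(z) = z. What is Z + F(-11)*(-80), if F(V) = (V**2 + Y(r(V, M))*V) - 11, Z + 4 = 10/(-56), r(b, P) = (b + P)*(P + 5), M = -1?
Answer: -1429237/28 ≈ -51044.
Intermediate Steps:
r(b, P) = (5 + P)*(P + b) (r(b, P) = (P + b)*(5 + P) = (5 + P)*(P + b))
Z = -117/28 (Z = -4 + 10/(-56) = -4 + 10*(-1/56) = -4 - 5/28 = -117/28 ≈ -4.1786)
F(V) = -11 + V**2 + V*(-4 + 4*V) (F(V) = (V**2 + ((-1)**2 + 5*(-1) + 5*V - V)*V) - 11 = (V**2 + (1 - 5 + 5*V - V)*V) - 11 = (V**2 + (-4 + 4*V)*V) - 11 = (V**2 + V*(-4 + 4*V)) - 11 = -11 + V**2 + V*(-4 + 4*V))
Z + F(-11)*(-80) = -117/28 + (-11 - 4*(-11) + 5*(-11)**2)*(-80) = -117/28 + (-11 + 44 + 5*121)*(-80) = -117/28 + (-11 + 44 + 605)*(-80) = -117/28 + 638*(-80) = -117/28 - 51040 = -1429237/28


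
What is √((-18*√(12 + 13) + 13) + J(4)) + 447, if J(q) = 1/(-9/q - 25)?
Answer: 447 + 3*I*√101697/109 ≈ 447.0 + 8.7771*I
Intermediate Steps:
J(q) = 1/(-25 - 9/q)
√((-18*√(12 + 13) + 13) + J(4)) + 447 = √((-18*√(12 + 13) + 13) - 1*4/(9 + 25*4)) + 447 = √((-18*√25 + 13) - 1*4/(9 + 100)) + 447 = √((-18*5 + 13) - 1*4/109) + 447 = √((-90 + 13) - 1*4*1/109) + 447 = √(-77 - 4/109) + 447 = √(-8397/109) + 447 = 3*I*√101697/109 + 447 = 447 + 3*I*√101697/109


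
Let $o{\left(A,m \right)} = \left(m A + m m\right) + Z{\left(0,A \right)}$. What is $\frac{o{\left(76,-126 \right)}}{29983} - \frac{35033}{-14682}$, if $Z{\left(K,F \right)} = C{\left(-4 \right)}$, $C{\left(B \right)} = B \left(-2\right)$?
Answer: $\frac{1143008495}{440210406} \approx 2.5965$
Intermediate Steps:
$C{\left(B \right)} = - 2 B$
$Z{\left(K,F \right)} = 8$ ($Z{\left(K,F \right)} = \left(-2\right) \left(-4\right) = 8$)
$o{\left(A,m \right)} = 8 + m^{2} + A m$ ($o{\left(A,m \right)} = \left(m A + m m\right) + 8 = \left(A m + m^{2}\right) + 8 = \left(m^{2} + A m\right) + 8 = 8 + m^{2} + A m$)
$\frac{o{\left(76,-126 \right)}}{29983} - \frac{35033}{-14682} = \frac{8 + \left(-126\right)^{2} + 76 \left(-126\right)}{29983} - \frac{35033}{-14682} = \left(8 + 15876 - 9576\right) \frac{1}{29983} - - \frac{35033}{14682} = 6308 \cdot \frac{1}{29983} + \frac{35033}{14682} = \frac{6308}{29983} + \frac{35033}{14682} = \frac{1143008495}{440210406}$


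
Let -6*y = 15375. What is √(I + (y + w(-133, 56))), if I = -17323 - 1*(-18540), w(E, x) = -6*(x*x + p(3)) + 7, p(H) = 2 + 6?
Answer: I*√80810/2 ≈ 142.14*I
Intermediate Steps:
y = -5125/2 (y = -⅙*15375 = -5125/2 ≈ -2562.5)
p(H) = 8
w(E, x) = -41 - 6*x² (w(E, x) = -6*(x*x + 8) + 7 = -6*(x² + 8) + 7 = -6*(8 + x²) + 7 = (-48 - 6*x²) + 7 = -41 - 6*x²)
I = 1217 (I = -17323 + 18540 = 1217)
√(I + (y + w(-133, 56))) = √(1217 + (-5125/2 + (-41 - 6*56²))) = √(1217 + (-5125/2 + (-41 - 6*3136))) = √(1217 + (-5125/2 + (-41 - 18816))) = √(1217 + (-5125/2 - 18857)) = √(1217 - 42839/2) = √(-40405/2) = I*√80810/2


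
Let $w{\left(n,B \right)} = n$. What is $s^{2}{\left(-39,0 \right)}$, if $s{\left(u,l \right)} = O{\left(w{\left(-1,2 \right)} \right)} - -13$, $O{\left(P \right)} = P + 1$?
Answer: $169$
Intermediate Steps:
$O{\left(P \right)} = 1 + P$
$s{\left(u,l \right)} = 13$ ($s{\left(u,l \right)} = \left(1 - 1\right) - -13 = 0 + 13 = 13$)
$s^{2}{\left(-39,0 \right)} = 13^{2} = 169$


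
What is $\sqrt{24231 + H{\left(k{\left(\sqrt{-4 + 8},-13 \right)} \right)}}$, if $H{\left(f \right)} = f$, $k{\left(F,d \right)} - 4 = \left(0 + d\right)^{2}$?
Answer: $2 \sqrt{6101} \approx 156.22$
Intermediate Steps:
$k{\left(F,d \right)} = 4 + d^{2}$ ($k{\left(F,d \right)} = 4 + \left(0 + d\right)^{2} = 4 + d^{2}$)
$\sqrt{24231 + H{\left(k{\left(\sqrt{-4 + 8},-13 \right)} \right)}} = \sqrt{24231 + \left(4 + \left(-13\right)^{2}\right)} = \sqrt{24231 + \left(4 + 169\right)} = \sqrt{24231 + 173} = \sqrt{24404} = 2 \sqrt{6101}$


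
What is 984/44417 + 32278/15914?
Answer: 724675651/353426069 ≈ 2.0504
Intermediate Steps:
984/44417 + 32278/15914 = 984*(1/44417) + 32278*(1/15914) = 984/44417 + 16139/7957 = 724675651/353426069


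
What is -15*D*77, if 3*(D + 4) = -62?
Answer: 28490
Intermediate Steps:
D = -74/3 (D = -4 + (⅓)*(-62) = -4 - 62/3 = -74/3 ≈ -24.667)
-15*D*77 = -15*(-74/3)*77 = 370*77 = 28490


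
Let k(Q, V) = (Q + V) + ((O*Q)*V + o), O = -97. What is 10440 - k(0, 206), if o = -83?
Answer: 10317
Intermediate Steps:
k(Q, V) = -83 + Q + V - 97*Q*V (k(Q, V) = (Q + V) + ((-97*Q)*V - 83) = (Q + V) + (-97*Q*V - 83) = (Q + V) + (-83 - 97*Q*V) = -83 + Q + V - 97*Q*V)
10440 - k(0, 206) = 10440 - (-83 + 0 + 206 - 97*0*206) = 10440 - (-83 + 0 + 206 + 0) = 10440 - 1*123 = 10440 - 123 = 10317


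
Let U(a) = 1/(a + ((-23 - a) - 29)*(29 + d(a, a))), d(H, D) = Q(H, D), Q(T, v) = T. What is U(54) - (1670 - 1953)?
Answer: 2474551/8744 ≈ 283.00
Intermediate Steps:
d(H, D) = H
U(a) = 1/(a + (-52 - a)*(29 + a)) (U(a) = 1/(a + ((-23 - a) - 29)*(29 + a)) = 1/(a + (-52 - a)*(29 + a)))
U(54) - (1670 - 1953) = -1/(1508 + 54² + 80*54) - (1670 - 1953) = -1/(1508 + 2916 + 4320) - 1*(-283) = -1/8744 + 283 = 2474551/8744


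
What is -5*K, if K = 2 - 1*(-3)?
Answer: -25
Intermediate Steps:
K = 5 (K = 2 + 3 = 5)
-5*K = -5*5 = -25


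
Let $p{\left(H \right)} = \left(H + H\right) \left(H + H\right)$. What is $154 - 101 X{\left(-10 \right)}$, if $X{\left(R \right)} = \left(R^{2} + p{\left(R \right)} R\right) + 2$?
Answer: $393852$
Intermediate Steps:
$p{\left(H \right)} = 4 H^{2}$ ($p{\left(H \right)} = 2 H 2 H = 4 H^{2}$)
$X{\left(R \right)} = 2 + R^{2} + 4 R^{3}$ ($X{\left(R \right)} = \left(R^{2} + 4 R^{2} R\right) + 2 = \left(R^{2} + 4 R^{3}\right) + 2 = 2 + R^{2} + 4 R^{3}$)
$154 - 101 X{\left(-10 \right)} = 154 - 101 \left(2 + \left(-10\right)^{2} + 4 \left(-10\right)^{3}\right) = 154 - 101 \left(2 + 100 + 4 \left(-1000\right)\right) = 154 - 101 \left(2 + 100 - 4000\right) = 154 - -393698 = 154 + 393698 = 393852$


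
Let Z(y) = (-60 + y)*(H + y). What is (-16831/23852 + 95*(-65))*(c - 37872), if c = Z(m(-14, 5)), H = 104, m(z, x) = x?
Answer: 6461737674177/23852 ≈ 2.7091e+8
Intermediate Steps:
Z(y) = (-60 + y)*(104 + y)
c = -5995 (c = -6240 + 5² + 44*5 = -6240 + 25 + 220 = -5995)
(-16831/23852 + 95*(-65))*(c - 37872) = (-16831/23852 + 95*(-65))*(-5995 - 37872) = (-16831*1/23852 - 6175)*(-43867) = (-16831/23852 - 6175)*(-43867) = -147302931/23852*(-43867) = 6461737674177/23852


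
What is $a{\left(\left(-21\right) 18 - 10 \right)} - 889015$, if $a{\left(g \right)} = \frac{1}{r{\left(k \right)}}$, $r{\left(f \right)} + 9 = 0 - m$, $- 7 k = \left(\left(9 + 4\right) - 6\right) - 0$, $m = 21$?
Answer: $- \frac{26670451}{30} \approx -8.8902 \cdot 10^{5}$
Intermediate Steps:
$k = -1$ ($k = - \frac{\left(\left(9 + 4\right) - 6\right) - 0}{7} = - \frac{\left(13 - 6\right) + 0}{7} = - \frac{7 + 0}{7} = \left(- \frac{1}{7}\right) 7 = -1$)
$r{\left(f \right)} = -30$ ($r{\left(f \right)} = -9 + \left(0 - 21\right) = -9 - 21 = -30$)
$a{\left(g \right)} = - \frac{1}{30}$ ($a{\left(g \right)} = \frac{1}{-30} = - \frac{1}{30}$)
$a{\left(\left(-21\right) 18 - 10 \right)} - 889015 = - \frac{1}{30} - 889015 = - \frac{26670451}{30}$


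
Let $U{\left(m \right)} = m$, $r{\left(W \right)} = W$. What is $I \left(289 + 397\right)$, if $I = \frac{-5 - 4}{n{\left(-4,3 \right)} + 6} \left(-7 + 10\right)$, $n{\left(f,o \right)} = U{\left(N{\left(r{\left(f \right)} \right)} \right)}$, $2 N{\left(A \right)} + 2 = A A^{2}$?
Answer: $686$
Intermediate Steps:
$N{\left(A \right)} = -1 + \frac{A^{3}}{2}$ ($N{\left(A \right)} = -1 + \frac{A A^{2}}{2} = -1 + \frac{A^{3}}{2}$)
$n{\left(f,o \right)} = -1 + \frac{f^{3}}{2}$
$I = 1$ ($I = \frac{-5 - 4}{\left(-1 + \frac{\left(-4\right)^{3}}{2}\right) + 6} \left(-7 + 10\right) = - \frac{9}{\left(-1 + \frac{1}{2} \left(-64\right)\right) + 6} \cdot 3 = - \frac{9}{\left(-1 - 32\right) + 6} \cdot 3 = - \frac{9}{-33 + 6} \cdot 3 = - \frac{9}{-27} \cdot 3 = \left(-9\right) \left(- \frac{1}{27}\right) 3 = \frac{1}{3} \cdot 3 = 1$)
$I \left(289 + 397\right) = 1 \left(289 + 397\right) = 1 \cdot 686 = 686$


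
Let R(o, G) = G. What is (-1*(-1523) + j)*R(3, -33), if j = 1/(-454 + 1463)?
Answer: -50711364/1009 ≈ -50259.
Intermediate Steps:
j = 1/1009 ≈ 0.00099108
(-1*(-1523) + j)*R(3, -33) = (-1*(-1523) + 1/1009)*(-33) = (1523 + 1/1009)*(-33) = (1536708/1009)*(-33) = -50711364/1009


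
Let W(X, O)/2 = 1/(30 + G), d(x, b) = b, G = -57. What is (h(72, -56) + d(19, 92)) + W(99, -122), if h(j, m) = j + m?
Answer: 2914/27 ≈ 107.93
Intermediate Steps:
W(X, O) = -2/27 (W(X, O) = 2/(30 - 57) = 2/(-27) = 2*(-1/27) = -2/27)
(h(72, -56) + d(19, 92)) + W(99, -122) = ((72 - 56) + 92) - 2/27 = (16 + 92) - 2/27 = 108 - 2/27 = 2914/27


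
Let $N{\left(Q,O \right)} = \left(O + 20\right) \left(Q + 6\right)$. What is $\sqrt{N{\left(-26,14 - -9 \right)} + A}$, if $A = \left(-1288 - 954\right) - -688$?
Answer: $i \sqrt{2414} \approx 49.132 i$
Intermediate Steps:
$N{\left(Q,O \right)} = \left(6 + Q\right) \left(20 + O\right)$ ($N{\left(Q,O \right)} = \left(20 + O\right) \left(6 + Q\right) = \left(6 + Q\right) \left(20 + O\right)$)
$A = -1554$ ($A = -2242 + 688 = -1554$)
$\sqrt{N{\left(-26,14 - -9 \right)} + A} = \sqrt{\left(120 + 6 \left(14 - -9\right) + 20 \left(-26\right) + \left(14 - -9\right) \left(-26\right)\right) - 1554} = \sqrt{\left(120 + 6 \left(14 + 9\right) - 520 + \left(14 + 9\right) \left(-26\right)\right) - 1554} = \sqrt{\left(120 + 6 \cdot 23 - 520 + 23 \left(-26\right)\right) - 1554} = \sqrt{\left(120 + 138 - 520 - 598\right) - 1554} = \sqrt{-860 - 1554} = \sqrt{-2414} = i \sqrt{2414}$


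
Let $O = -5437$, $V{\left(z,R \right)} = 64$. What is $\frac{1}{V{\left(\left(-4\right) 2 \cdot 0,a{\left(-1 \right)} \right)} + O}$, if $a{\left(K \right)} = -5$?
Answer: $- \frac{1}{5373} \approx -0.00018612$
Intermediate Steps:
$\frac{1}{V{\left(\left(-4\right) 2 \cdot 0,a{\left(-1 \right)} \right)} + O} = \frac{1}{64 - 5437} = \frac{1}{-5373} = - \frac{1}{5373}$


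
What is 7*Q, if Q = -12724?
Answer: -89068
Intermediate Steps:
7*Q = 7*(-12724) = -89068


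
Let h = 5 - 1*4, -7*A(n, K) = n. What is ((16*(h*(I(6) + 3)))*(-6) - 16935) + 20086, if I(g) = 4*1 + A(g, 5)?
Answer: 17929/7 ≈ 2561.3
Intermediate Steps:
A(n, K) = -n/7
h = 1 (h = 5 - 4 = 1)
I(g) = 4 - g/7 (I(g) = 4*1 - g/7 = 4 - g/7)
((16*(h*(I(6) + 3)))*(-6) - 16935) + 20086 = ((16*(1*((4 - ⅐*6) + 3)))*(-6) - 16935) + 20086 = ((16*(1*((4 - 6/7) + 3)))*(-6) - 16935) + 20086 = ((16*(1*(22/7 + 3)))*(-6) - 16935) + 20086 = ((16*(1*(43/7)))*(-6) - 16935) + 20086 = ((16*(43/7))*(-6) - 16935) + 20086 = ((688/7)*(-6) - 16935) + 20086 = (-4128/7 - 16935) + 20086 = -122673/7 + 20086 = 17929/7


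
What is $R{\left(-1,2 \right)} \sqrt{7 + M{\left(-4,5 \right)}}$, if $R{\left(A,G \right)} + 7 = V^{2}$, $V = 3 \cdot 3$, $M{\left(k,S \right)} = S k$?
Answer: $74 i \sqrt{13} \approx 266.81 i$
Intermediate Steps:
$V = 9$
$R{\left(A,G \right)} = 74$ ($R{\left(A,G \right)} = -7 + 9^{2} = -7 + 81 = 74$)
$R{\left(-1,2 \right)} \sqrt{7 + M{\left(-4,5 \right)}} = 74 \sqrt{7 + 5 \left(-4\right)} = 74 \sqrt{7 - 20} = 74 \sqrt{-13} = 74 i \sqrt{13}$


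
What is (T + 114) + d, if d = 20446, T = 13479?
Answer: 34039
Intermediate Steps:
(T + 114) + d = (13479 + 114) + 20446 = 13593 + 20446 = 34039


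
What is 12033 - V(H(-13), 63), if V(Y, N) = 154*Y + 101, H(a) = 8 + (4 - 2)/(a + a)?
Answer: 139254/13 ≈ 10712.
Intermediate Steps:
H(a) = 8 + 1/a (H(a) = 8 + 2/((2*a)) = 8 + 2*(1/(2*a)) = 8 + 1/a)
V(Y, N) = 101 + 154*Y
12033 - V(H(-13), 63) = 12033 - (101 + 154*(8 + 1/(-13))) = 12033 - (101 + 154*(8 - 1/13)) = 12033 - (101 + 154*(103/13)) = 12033 - (101 + 15862/13) = 12033 - 1*17175/13 = 12033 - 17175/13 = 139254/13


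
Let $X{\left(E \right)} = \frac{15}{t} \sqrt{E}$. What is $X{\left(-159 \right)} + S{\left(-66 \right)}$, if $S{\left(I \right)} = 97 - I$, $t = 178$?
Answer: $163 + \frac{15 i \sqrt{159}}{178} \approx 163.0 + 1.0626 i$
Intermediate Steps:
$X{\left(E \right)} = \frac{15 \sqrt{E}}{178}$ ($X{\left(E \right)} = \frac{15}{178} \sqrt{E} = 15 \cdot \frac{1}{178} \sqrt{E} = \frac{15 \sqrt{E}}{178}$)
$X{\left(-159 \right)} + S{\left(-66 \right)} = \frac{15 \sqrt{-159}}{178} + \left(97 - -66\right) = \frac{15 i \sqrt{159}}{178} + \left(97 + 66\right) = \frac{15 i \sqrt{159}}{178} + 163 = 163 + \frac{15 i \sqrt{159}}{178}$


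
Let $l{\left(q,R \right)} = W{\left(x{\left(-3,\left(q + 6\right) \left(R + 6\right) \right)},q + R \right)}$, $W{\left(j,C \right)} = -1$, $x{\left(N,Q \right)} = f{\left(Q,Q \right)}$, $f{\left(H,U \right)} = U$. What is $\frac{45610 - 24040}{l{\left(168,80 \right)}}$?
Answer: $-21570$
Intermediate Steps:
$x{\left(N,Q \right)} = Q$
$l{\left(q,R \right)} = -1$
$\frac{45610 - 24040}{l{\left(168,80 \right)}} = \frac{45610 - 24040}{-1} = 21570 \left(-1\right) = -21570$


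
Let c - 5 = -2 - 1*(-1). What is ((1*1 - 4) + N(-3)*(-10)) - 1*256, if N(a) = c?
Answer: -299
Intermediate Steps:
c = 4 (c = 5 + (-2 - 1*(-1)) = 5 + (-2 + 1) = 5 - 1 = 4)
N(a) = 4
((1*1 - 4) + N(-3)*(-10)) - 1*256 = ((1*1 - 4) + 4*(-10)) - 1*256 = ((1 - 4) - 40) - 256 = (-3 - 40) - 256 = -43 - 256 = -299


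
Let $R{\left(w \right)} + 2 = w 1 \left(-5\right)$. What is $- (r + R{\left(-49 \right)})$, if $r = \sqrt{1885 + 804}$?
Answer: $-243 - \sqrt{2689} \approx -294.86$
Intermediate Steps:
$R{\left(w \right)} = -2 - 5 w$ ($R{\left(w \right)} = -2 + w 1 \left(-5\right) = -2 + w \left(-5\right) = -2 - 5 w$)
$r = \sqrt{2689} \approx 51.856$
$- (r + R{\left(-49 \right)}) = - (\sqrt{2689} - -243) = - (\sqrt{2689} + \left(-2 + 245\right)) = - (\sqrt{2689} + 243) = - (243 + \sqrt{2689}) = -243 - \sqrt{2689}$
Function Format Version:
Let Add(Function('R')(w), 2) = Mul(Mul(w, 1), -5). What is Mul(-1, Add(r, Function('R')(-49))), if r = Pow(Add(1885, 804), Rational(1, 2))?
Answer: Add(-243, Mul(-1, Pow(2689, Rational(1, 2)))) ≈ -294.86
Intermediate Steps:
Function('R')(w) = Add(-2, Mul(-5, w)) (Function('R')(w) = Add(-2, Mul(Mul(w, 1), -5)) = Add(-2, Mul(w, -5)) = Add(-2, Mul(-5, w)))
r = Pow(2689, Rational(1, 2)) ≈ 51.856
Mul(-1, Add(r, Function('R')(-49))) = Mul(-1, Add(Pow(2689, Rational(1, 2)), Add(-2, Mul(-5, -49)))) = Mul(-1, Add(Pow(2689, Rational(1, 2)), Add(-2, 245))) = Mul(-1, Add(Pow(2689, Rational(1, 2)), 243)) = Mul(-1, Add(243, Pow(2689, Rational(1, 2)))) = Add(-243, Mul(-1, Pow(2689, Rational(1, 2))))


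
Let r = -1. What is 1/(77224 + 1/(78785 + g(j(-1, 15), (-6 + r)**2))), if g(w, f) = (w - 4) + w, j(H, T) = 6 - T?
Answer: 78763/6082393913 ≈ 1.2949e-5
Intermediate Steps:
g(w, f) = -4 + 2*w (g(w, f) = (-4 + w) + w = -4 + 2*w)
1/(77224 + 1/(78785 + g(j(-1, 15), (-6 + r)**2))) = 1/(77224 + 1/(78785 + (-4 + 2*(6 - 1*15)))) = 1/(77224 + 1/(78785 + (-4 + 2*(6 - 15)))) = 1/(77224 + 1/(78785 + (-4 + 2*(-9)))) = 1/(77224 + 1/(78785 + (-4 - 18))) = 1/(77224 + 1/(78785 - 22)) = 1/(77224 + 1/78763) = 1/(6082393913/78763) = 78763/6082393913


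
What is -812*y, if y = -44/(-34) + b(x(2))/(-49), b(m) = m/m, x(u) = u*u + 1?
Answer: -123076/119 ≈ -1034.3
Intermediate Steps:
x(u) = 1 + u² (x(u) = u² + 1 = 1 + u²)
b(m) = 1
y = 1061/833 (y = -44/(-34) + 1/(-49) = -44*(-1/34) + 1*(-1/49) = 22/17 - 1/49 = 1061/833 ≈ 1.2737)
-812*y = -812*1061/833 = -123076/119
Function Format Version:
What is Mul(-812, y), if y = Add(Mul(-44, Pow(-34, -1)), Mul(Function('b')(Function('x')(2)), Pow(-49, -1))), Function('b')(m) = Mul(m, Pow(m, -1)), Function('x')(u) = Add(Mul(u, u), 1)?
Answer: Rational(-123076, 119) ≈ -1034.3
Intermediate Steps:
Function('x')(u) = Add(1, Pow(u, 2)) (Function('x')(u) = Add(Pow(u, 2), 1) = Add(1, Pow(u, 2)))
Function('b')(m) = 1
y = Rational(1061, 833) (y = Add(Mul(-44, Pow(-34, -1)), Mul(1, Pow(-49, -1))) = Add(Mul(-44, Rational(-1, 34)), Mul(1, Rational(-1, 49))) = Add(Rational(22, 17), Rational(-1, 49)) = Rational(1061, 833) ≈ 1.2737)
Mul(-812, y) = Mul(-812, Rational(1061, 833)) = Rational(-123076, 119)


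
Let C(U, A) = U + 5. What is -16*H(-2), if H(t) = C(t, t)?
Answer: -48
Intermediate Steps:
C(U, A) = 5 + U
H(t) = 5 + t
-16*H(-2) = -16*(5 - 2) = -16*3 = -48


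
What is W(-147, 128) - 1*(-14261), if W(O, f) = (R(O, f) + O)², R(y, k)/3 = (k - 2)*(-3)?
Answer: 1655222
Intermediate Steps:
R(y, k) = 18 - 9*k (R(y, k) = 3*((k - 2)*(-3)) = 3*((-2 + k)*(-3)) = 3*(6 - 3*k) = 18 - 9*k)
W(O, f) = (18 + O - 9*f)² (W(O, f) = ((18 - 9*f) + O)² = (18 + O - 9*f)²)
W(-147, 128) - 1*(-14261) = (18 - 147 - 9*128)² - 1*(-14261) = (18 - 147 - 1152)² + 14261 = (-1281)² + 14261 = 1640961 + 14261 = 1655222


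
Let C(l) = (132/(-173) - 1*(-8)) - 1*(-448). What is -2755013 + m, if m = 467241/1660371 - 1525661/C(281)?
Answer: -120231737361715985/43588059492 ≈ -2.7584e+6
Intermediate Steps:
C(l) = 78756/173 (C(l) = (132*(-1/173) + 8) + 448 = (-132/173 + 8) + 448 = 1252/173 + 448 = 78756/173)
m = -146066816482589/43588059492 (m = 467241/1660371 - 1525661/78756/173 = 467241*(1/1660371) - 1525661*173/78756 = 155747/553457 - 263939353/78756 = -146066816482589/43588059492 ≈ -3351.1)
-2755013 + m = -2755013 - 146066816482589/43588059492 = -120231737361715985/43588059492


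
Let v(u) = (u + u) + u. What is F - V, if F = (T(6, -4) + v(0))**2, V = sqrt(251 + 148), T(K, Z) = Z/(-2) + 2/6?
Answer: 49/9 - sqrt(399) ≈ -14.531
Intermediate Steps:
v(u) = 3*u (v(u) = 2*u + u = 3*u)
T(K, Z) = 1/3 - Z/2 (T(K, Z) = Z*(-1/2) + 2*(1/6) = -Z/2 + 1/3 = 1/3 - Z/2)
V = sqrt(399) ≈ 19.975
F = 49/9 (F = ((1/3 - 1/2*(-4)) + 3*0)**2 = ((1/3 + 2) + 0)**2 = (7/3 + 0)**2 = (7/3)**2 = 49/9 ≈ 5.4444)
F - V = 49/9 - sqrt(399)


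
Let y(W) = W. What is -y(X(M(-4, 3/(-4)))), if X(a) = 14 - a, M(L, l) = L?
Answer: -18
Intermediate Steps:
-y(X(M(-4, 3/(-4)))) = -(14 - 1*(-4)) = -(14 + 4) = -1*18 = -18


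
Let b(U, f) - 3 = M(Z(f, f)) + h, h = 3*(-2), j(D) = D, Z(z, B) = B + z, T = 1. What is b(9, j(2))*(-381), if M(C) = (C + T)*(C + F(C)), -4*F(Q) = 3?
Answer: -20193/4 ≈ -5048.3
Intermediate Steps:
F(Q) = -¾ (F(Q) = -¼*3 = -¾)
M(C) = (1 + C)*(-¾ + C) (M(C) = (C + 1)*(C - ¾) = (1 + C)*(-¾ + C))
h = -6
b(U, f) = -15/4 + f/2 + 4*f² (b(U, f) = 3 + ((-¾ + (f + f)² + (f + f)/4) - 6) = 3 + ((-¾ + (2*f)² + (2*f)/4) - 6) = 3 + ((-¾ + 4*f² + f/2) - 6) = 3 + ((-¾ + f/2 + 4*f²) - 6) = 3 + (-27/4 + f/2 + 4*f²) = -15/4 + f/2 + 4*f²)
b(9, j(2))*(-381) = (-15/4 + (½)*2 + 4*2²)*(-381) = (-15/4 + 1 + 4*4)*(-381) = (-15/4 + 1 + 16)*(-381) = (53/4)*(-381) = -20193/4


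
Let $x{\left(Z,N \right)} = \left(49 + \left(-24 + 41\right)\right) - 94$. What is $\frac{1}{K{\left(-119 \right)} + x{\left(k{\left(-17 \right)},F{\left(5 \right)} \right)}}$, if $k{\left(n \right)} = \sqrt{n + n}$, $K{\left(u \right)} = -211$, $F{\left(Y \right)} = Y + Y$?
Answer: $- \frac{1}{239} \approx -0.0041841$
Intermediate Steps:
$F{\left(Y \right)} = 2 Y$
$k{\left(n \right)} = \sqrt{2} \sqrt{n}$ ($k{\left(n \right)} = \sqrt{2 n} = \sqrt{2} \sqrt{n}$)
$x{\left(Z,N \right)} = -28$ ($x{\left(Z,N \right)} = \left(49 + 17\right) - 94 = 66 - 94 = -28$)
$\frac{1}{K{\left(-119 \right)} + x{\left(k{\left(-17 \right)},F{\left(5 \right)} \right)}} = \frac{1}{-211 - 28} = \frac{1}{-239} = - \frac{1}{239}$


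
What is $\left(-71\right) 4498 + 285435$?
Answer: $-33923$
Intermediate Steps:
$\left(-71\right) 4498 + 285435 = -319358 + 285435 = -33923$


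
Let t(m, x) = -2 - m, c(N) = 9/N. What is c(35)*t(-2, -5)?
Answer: 0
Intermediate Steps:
c(35)*t(-2, -5) = (9/35)*(-2 - 1*(-2)) = (9*(1/35))*(-2 + 2) = (9/35)*0 = 0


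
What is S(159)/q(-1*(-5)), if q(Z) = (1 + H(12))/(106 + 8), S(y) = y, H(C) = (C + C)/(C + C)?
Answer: 9063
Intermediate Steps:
H(C) = 1 (H(C) = (2*C)/((2*C)) = (2*C)*(1/(2*C)) = 1)
q(Z) = 1/57 (q(Z) = (1 + 1)/(106 + 8) = 2/114 = 2*(1/114) = 1/57)
S(159)/q(-1*(-5)) = 159/(1/57) = 159*57 = 9063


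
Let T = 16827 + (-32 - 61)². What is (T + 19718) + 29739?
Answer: 74933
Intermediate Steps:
T = 25476 (T = 16827 + (-93)² = 16827 + 8649 = 25476)
(T + 19718) + 29739 = (25476 + 19718) + 29739 = 45194 + 29739 = 74933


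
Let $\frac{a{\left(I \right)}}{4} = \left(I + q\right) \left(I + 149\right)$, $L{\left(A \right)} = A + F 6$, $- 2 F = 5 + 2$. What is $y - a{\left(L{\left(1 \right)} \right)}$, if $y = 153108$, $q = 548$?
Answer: $-119340$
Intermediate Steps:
$F = - \frac{7}{2}$ ($F = - \frac{5 + 2}{2} = \left(- \frac{1}{2}\right) 7 = - \frac{7}{2} \approx -3.5$)
$L{\left(A \right)} = -21 + A$ ($L{\left(A \right)} = A - 21 = -21 + A$)
$a{\left(I \right)} = 4 \left(149 + I\right) \left(548 + I\right)$ ($a{\left(I \right)} = 4 \left(I + 548\right) \left(I + 149\right) = 4 \left(548 + I\right) \left(149 + I\right) = 4 \left(149 + I\right) \left(548 + I\right)$)
$y - a{\left(L{\left(1 \right)} \right)} = 153108 - \left(326608 + 4 \left(-21 + 1\right)^{2} + 2788 \left(-21 + 1\right)\right) = 153108 - \left(326608 + 4 \left(-20\right)^{2} + 2788 \left(-20\right)\right) = 153108 - \left(326608 + 4 \cdot 400 - 55760\right) = 153108 - \left(326608 + 1600 - 55760\right) = 153108 - 272448 = -119340$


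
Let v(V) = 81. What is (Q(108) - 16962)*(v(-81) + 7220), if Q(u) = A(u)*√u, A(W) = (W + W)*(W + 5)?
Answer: -123839562 + 1069216848*√3 ≈ 1.7281e+9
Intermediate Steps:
A(W) = 2*W*(5 + W) (A(W) = (2*W)*(5 + W) = 2*W*(5 + W))
Q(u) = 2*u^(3/2)*(5 + u) (Q(u) = (2*u*(5 + u))*√u = 2*u^(3/2)*(5 + u))
(Q(108) - 16962)*(v(-81) + 7220) = (2*108^(3/2)*(5 + 108) - 16962)*(81 + 7220) = (2*(648*√3)*113 - 16962)*7301 = (146448*√3 - 16962)*7301 = (-16962 + 146448*√3)*7301 = -123839562 + 1069216848*√3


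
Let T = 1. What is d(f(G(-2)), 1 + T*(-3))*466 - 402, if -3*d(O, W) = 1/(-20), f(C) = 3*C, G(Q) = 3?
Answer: -11827/30 ≈ -394.23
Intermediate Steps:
d(O, W) = 1/60 (d(O, W) = -⅓/(-20) = -⅓*(-1/20) = 1/60)
d(f(G(-2)), 1 + T*(-3))*466 - 402 = (1/60)*466 - 402 = 233/30 - 402 = -11827/30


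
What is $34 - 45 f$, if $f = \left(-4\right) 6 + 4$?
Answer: $934$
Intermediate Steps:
$f = -20$ ($f = -24 + 4 = -20$)
$34 - 45 f = 34 - -900 = 34 + 900 = 934$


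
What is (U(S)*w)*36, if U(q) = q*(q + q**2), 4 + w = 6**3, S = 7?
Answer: 2991744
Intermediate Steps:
w = 212 (w = -4 + 6**3 = -4 + 216 = 212)
(U(S)*w)*36 = ((7**2*(1 + 7))*212)*36 = ((49*8)*212)*36 = (392*212)*36 = 83104*36 = 2991744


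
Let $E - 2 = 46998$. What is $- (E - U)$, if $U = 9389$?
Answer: $-37611$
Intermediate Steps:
$E = 47000$ ($E = 2 + 46998 = 47000$)
$- (E - U) = - (47000 - 9389) = \left(-1\right) 37611 = -37611$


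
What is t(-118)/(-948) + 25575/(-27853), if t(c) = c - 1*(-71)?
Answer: -22936009/26404644 ≈ -0.86864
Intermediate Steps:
t(c) = 71 + c (t(c) = c + 71 = 71 + c)
t(-118)/(-948) + 25575/(-27853) = (71 - 118)/(-948) + 25575/(-27853) = -47*(-1/948) + 25575*(-1/27853) = 47/948 - 25575/27853 = -22936009/26404644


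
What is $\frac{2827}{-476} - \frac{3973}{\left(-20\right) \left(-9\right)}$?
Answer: $- \frac{300001}{10710} \approx -28.011$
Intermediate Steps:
$\frac{2827}{-476} - \frac{3973}{\left(-20\right) \left(-9\right)} = 2827 \left(- \frac{1}{476}\right) - \frac{3973}{180} = - \frac{2827}{476} - \frac{3973}{180} = - \frac{300001}{10710}$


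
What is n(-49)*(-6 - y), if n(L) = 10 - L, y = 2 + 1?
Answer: -531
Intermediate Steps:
y = 3
n(-49)*(-6 - y) = (10 - 1*(-49))*(-6 - 1*3) = (10 + 49)*(-6 - 3) = 59*(-9) = -531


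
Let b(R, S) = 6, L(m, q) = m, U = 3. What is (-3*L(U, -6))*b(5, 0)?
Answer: -54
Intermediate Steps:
(-3*L(U, -6))*b(5, 0) = -3*3*6 = -9*6 = -54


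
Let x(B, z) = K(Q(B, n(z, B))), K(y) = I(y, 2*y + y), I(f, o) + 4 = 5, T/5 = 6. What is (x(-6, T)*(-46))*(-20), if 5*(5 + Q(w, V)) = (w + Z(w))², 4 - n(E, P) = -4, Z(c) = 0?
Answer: 920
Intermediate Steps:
T = 30 (T = 5*6 = 30)
I(f, o) = 1 (I(f, o) = -4 + 5 = 1)
n(E, P) = 8 (n(E, P) = 4 - 1*(-4) = 4 + 4 = 8)
Q(w, V) = -5 + w²/5 (Q(w, V) = -5 + (w + 0)²/5 = -5 + w²/5)
K(y) = 1
x(B, z) = 1
(x(-6, T)*(-46))*(-20) = (1*(-46))*(-20) = -46*(-20) = 920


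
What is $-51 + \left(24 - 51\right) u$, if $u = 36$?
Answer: $-1023$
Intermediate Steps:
$-51 + \left(24 - 51\right) u = -51 + \left(24 - 51\right) 36 = -51 - 972 = -1023$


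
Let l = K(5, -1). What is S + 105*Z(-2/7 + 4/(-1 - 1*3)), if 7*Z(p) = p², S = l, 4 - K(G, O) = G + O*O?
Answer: 1117/49 ≈ 22.796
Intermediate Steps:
K(G, O) = 4 - G - O² (K(G, O) = 4 - (G + O*O) = 4 - (G + O²) = 4 + (-G - O²) = 4 - G - O²)
l = -2 (l = 4 - 1*5 - 1*(-1)² = 4 - 5 - 1*1 = 4 - 5 - 1 = -2)
S = -2
Z(p) = p²/7
S + 105*Z(-2/7 + 4/(-1 - 1*3)) = -2 + 105*((-2/7 + 4/(-1 - 1*3))²/7) = -2 + 105*((-2*⅐ + 4/(-1 - 3))²/7) = -2 + 105*((-2/7 + 4/(-4))²/7) = -2 + 105*((-2/7 + 4*(-¼))²/7) = -2 + 105*((-2/7 - 1)²/7) = -2 + 105*((-9/7)²/7) = -2 + 105*((⅐)*(81/49)) = -2 + 105*(81/343) = -2 + 1215/49 = 1117/49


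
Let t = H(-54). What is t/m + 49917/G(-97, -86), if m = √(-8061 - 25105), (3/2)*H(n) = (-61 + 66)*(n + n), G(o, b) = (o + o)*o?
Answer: 49917/18818 + 180*I*√33166/16583 ≈ 2.6526 + 1.9768*I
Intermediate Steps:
G(o, b) = 2*o² (G(o, b) = (2*o)*o = 2*o²)
H(n) = 20*n/3 (H(n) = 2*((-61 + 66)*(n + n))/3 = 2*(5*(2*n))/3 = 2*(10*n)/3 = 20*n/3)
t = -360 (t = (20/3)*(-54) = -360)
m = I*√33166 (m = √(-33166) = I*√33166 ≈ 182.12*I)
t/m + 49917/G(-97, -86) = -360*(-I*√33166/33166) + 49917/((2*(-97)²)) = -(-180)*I*√33166/16583 + 49917/((2*9409)) = 180*I*√33166/16583 + 49917/18818 = 49917/18818 + 180*I*√33166/16583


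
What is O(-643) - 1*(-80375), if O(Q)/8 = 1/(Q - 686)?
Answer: 106818367/1329 ≈ 80375.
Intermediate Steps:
O(Q) = 8/(-686 + Q) (O(Q) = 8/(Q - 686) = 8/(-686 + Q))
O(-643) - 1*(-80375) = 8/(-686 - 643) - 1*(-80375) = 8/(-1329) + 80375 = 8*(-1/1329) + 80375 = -8/1329 + 80375 = 106818367/1329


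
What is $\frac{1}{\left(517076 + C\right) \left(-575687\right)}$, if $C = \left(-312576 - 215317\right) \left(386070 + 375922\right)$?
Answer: $\frac{1}{231569937885110860} \approx 4.3184 \cdot 10^{-18}$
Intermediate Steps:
$C = -402250242856$ ($C = \left(-527893\right) 761992 = -402250242856$)
$\frac{1}{\left(517076 + C\right) \left(-575687\right)} = \frac{1}{\left(517076 - 402250242856\right) \left(-575687\right)} = \frac{1}{-402249725780} \left(- \frac{1}{575687}\right) = \left(- \frac{1}{402249725780}\right) \left(- \frac{1}{575687}\right) = \frac{1}{231569937885110860}$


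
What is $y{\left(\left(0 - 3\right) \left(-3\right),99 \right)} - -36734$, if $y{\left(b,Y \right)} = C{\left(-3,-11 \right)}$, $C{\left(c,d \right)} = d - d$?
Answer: $36734$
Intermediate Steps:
$C{\left(c,d \right)} = 0$
$y{\left(b,Y \right)} = 0$
$y{\left(\left(0 - 3\right) \left(-3\right),99 \right)} - -36734 = 0 - -36734 = 0 + 36734 = 36734$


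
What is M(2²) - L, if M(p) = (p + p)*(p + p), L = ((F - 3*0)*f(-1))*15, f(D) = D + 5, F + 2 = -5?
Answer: 484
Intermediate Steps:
F = -7 (F = -2 - 5 = -7)
f(D) = 5 + D
L = -420 (L = ((-7 - 3*0)*(5 - 1))*15 = ((-7 + 0)*4)*15 = -7*4*15 = -28*15 = -420)
M(p) = 4*p² (M(p) = (2*p)*(2*p) = 4*p²)
M(2²) - L = 4*(2²)² - 1*(-420) = 4*4² + 420 = 4*16 + 420 = 64 + 420 = 484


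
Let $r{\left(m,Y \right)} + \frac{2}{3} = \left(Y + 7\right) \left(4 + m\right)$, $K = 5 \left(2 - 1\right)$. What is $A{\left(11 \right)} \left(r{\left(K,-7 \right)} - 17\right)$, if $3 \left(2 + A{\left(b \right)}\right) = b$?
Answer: $- \frac{265}{9} \approx -29.444$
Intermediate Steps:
$A{\left(b \right)} = -2 + \frac{b}{3}$
$K = 5$ ($K = 5 \left(2 - 1\right) = 5 \cdot 1 = 5$)
$r{\left(m,Y \right)} = - \frac{2}{3} + \left(4 + m\right) \left(7 + Y\right)$ ($r{\left(m,Y \right)} = - \frac{2}{3} + \left(Y + 7\right) \left(4 + m\right) = - \frac{2}{3} + \left(7 + Y\right) \left(4 + m\right) = - \frac{2}{3} + \left(4 + m\right) \left(7 + Y\right)$)
$A{\left(11 \right)} \left(r{\left(K,-7 \right)} - 17\right) = \left(-2 + \frac{1}{3} \cdot 11\right) \left(\left(\frac{82}{3} + 4 \left(-7\right) + 7 \cdot 5 - 35\right) - 17\right) = \left(-2 + \frac{11}{3}\right) \left(\left(\frac{82}{3} - 28 + 35 - 35\right) - 17\right) = \frac{5 \left(- \frac{2}{3} - 17\right)}{3} = \frac{5}{3} \left(- \frac{53}{3}\right) = - \frac{265}{9}$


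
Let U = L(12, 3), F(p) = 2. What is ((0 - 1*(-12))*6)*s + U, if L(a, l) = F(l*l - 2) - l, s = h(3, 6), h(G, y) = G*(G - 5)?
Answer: -433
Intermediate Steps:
h(G, y) = G*(-5 + G)
s = -6 (s = 3*(-5 + 3) = 3*(-2) = -6)
L(a, l) = 2 - l
U = -1 (U = 2 - 1*3 = 2 - 3 = -1)
((0 - 1*(-12))*6)*s + U = ((0 - 1*(-12))*6)*(-6) - 1 = ((0 + 12)*6)*(-6) - 1 = (12*6)*(-6) - 1 = 72*(-6) - 1 = -432 - 1 = -433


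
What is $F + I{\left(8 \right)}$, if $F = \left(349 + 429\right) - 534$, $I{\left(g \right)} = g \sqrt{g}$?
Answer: $244 + 16 \sqrt{2} \approx 266.63$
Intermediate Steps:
$I{\left(g \right)} = g^{\frac{3}{2}}$
$F = 244$ ($F = 778 - 534 = 244$)
$F + I{\left(8 \right)} = 244 + 8^{\frac{3}{2}} = 244 + 16 \sqrt{2}$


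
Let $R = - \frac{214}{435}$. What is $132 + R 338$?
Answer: $- \frac{14912}{435} \approx -34.28$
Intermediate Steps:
$R = - \frac{214}{435}$ ($R = \left(-214\right) \frac{1}{435} = - \frac{214}{435} \approx -0.49195$)
$132 + R 338 = 132 - \frac{72332}{435} = - \frac{14912}{435}$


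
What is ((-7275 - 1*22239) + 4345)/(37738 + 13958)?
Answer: -25169/51696 ≈ -0.48687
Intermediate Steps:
((-7275 - 1*22239) + 4345)/(37738 + 13958) = ((-7275 - 22239) + 4345)/51696 = (-29514 + 4345)*(1/51696) = -25169*1/51696 = -25169/51696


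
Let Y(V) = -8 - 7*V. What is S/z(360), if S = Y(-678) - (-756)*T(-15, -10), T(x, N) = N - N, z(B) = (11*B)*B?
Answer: 2369/712800 ≈ 0.0033235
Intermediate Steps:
z(B) = 11*B²
T(x, N) = 0
S = 4738 (S = (-8 - 7*(-678)) - (-756)*0 = (-8 + 4746) - 1*0 = 4738 + 0 = 4738)
S/z(360) = 4738/((11*360²)) = 4738/((11*129600)) = 4738/1425600 = 4738*(1/1425600) = 2369/712800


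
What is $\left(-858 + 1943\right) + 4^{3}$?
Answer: $1149$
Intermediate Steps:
$\left(-858 + 1943\right) + 4^{3} = 1085 + 64 = 1149$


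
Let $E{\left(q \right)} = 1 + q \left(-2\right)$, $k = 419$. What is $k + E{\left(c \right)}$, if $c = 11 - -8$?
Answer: $382$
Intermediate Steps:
$c = 19$ ($c = 11 + 8 = 19$)
$E{\left(q \right)} = 1 - 2 q$
$k + E{\left(c \right)} = 419 + \left(1 - 38\right) = 419 - 37 = 382$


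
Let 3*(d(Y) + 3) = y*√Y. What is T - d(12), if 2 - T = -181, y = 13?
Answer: 186 - 26*√3/3 ≈ 170.99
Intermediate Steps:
T = 183 (T = 2 - 1*(-181) = 2 + 181 = 183)
d(Y) = -3 + 13*√Y/3 (d(Y) = -3 + (13*√Y)/3 = -3 + 13*√Y/3)
T - d(12) = 183 - (-3 + 13*√12/3) = 183 - (-3 + 13*(2*√3)/3) = 183 - (-3 + 26*√3/3) = 183 + (3 - 26*√3/3) = 186 - 26*√3/3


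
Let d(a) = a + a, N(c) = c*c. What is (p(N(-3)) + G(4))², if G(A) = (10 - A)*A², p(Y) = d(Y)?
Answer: 12996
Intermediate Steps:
N(c) = c²
d(a) = 2*a
p(Y) = 2*Y
G(A) = A²*(10 - A)
(p(N(-3)) + G(4))² = (2*(-3)² + 4²*(10 - 1*4))² = (2*9 + 16*(10 - 4))² = (18 + 16*6)² = (18 + 96)² = 114² = 12996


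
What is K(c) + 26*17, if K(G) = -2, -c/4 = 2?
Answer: 440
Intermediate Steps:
c = -8 (c = -4*2 = -8)
K(c) + 26*17 = -2 + 26*17 = -2 + 442 = 440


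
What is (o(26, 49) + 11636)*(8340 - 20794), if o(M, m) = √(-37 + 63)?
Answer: -144914744 - 12454*√26 ≈ -1.4498e+8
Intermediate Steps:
o(M, m) = √26
(o(26, 49) + 11636)*(8340 - 20794) = (√26 + 11636)*(8340 - 20794) = (11636 + √26)*(-12454) = -144914744 - 12454*√26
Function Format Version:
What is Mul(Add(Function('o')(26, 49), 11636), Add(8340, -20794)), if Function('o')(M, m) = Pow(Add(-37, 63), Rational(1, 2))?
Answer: Add(-144914744, Mul(-12454, Pow(26, Rational(1, 2)))) ≈ -1.4498e+8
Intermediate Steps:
Function('o')(M, m) = Pow(26, Rational(1, 2))
Mul(Add(Function('o')(26, 49), 11636), Add(8340, -20794)) = Mul(Add(Pow(26, Rational(1, 2)), 11636), Add(8340, -20794)) = Mul(Add(11636, Pow(26, Rational(1, 2))), -12454) = Add(-144914744, Mul(-12454, Pow(26, Rational(1, 2))))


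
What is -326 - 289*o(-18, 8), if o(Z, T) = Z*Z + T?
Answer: -96274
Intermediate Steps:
o(Z, T) = T + Z**2 (o(Z, T) = Z**2 + T = T + Z**2)
-326 - 289*o(-18, 8) = -326 - 289*(8 + (-18)**2) = -326 - 289*(8 + 324) = -326 - 289*332 = -326 - 95948 = -96274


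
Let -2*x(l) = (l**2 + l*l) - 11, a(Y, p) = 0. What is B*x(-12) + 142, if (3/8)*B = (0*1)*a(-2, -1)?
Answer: 142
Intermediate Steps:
B = 0 (B = 8*((0*1)*0)/3 = 8*(0*0)/3 = (8/3)*0 = 0)
x(l) = 11/2 - l**2 (x(l) = -((l**2 + l*l) - 11)/2 = -((l**2 + l**2) - 11)/2 = -(2*l**2 - 11)/2 = -(-11 + 2*l**2)/2 = 11/2 - l**2)
B*x(-12) + 142 = 0*(11/2 - 1*(-12)**2) + 142 = 0*(11/2 - 1*144) + 142 = 0*(11/2 - 144) + 142 = 0*(-277/2) + 142 = 0 + 142 = 142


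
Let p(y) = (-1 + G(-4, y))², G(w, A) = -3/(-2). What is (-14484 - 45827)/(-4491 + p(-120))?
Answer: 241244/17963 ≈ 13.430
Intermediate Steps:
G(w, A) = 3/2 (G(w, A) = -3*(-½) = 3/2)
p(y) = ¼ (p(y) = (-1 + 3/2)² = (½)² = ¼)
(-14484 - 45827)/(-4491 + p(-120)) = (-14484 - 45827)/(-4491 + ¼) = -60311/(-17963/4) = -60311*(-4/17963) = 241244/17963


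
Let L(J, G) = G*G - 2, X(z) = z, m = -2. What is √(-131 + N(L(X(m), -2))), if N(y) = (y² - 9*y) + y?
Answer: I*√143 ≈ 11.958*I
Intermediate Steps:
L(J, G) = -2 + G² (L(J, G) = G² - 2 = -2 + G²)
N(y) = y² - 8*y
√(-131 + N(L(X(m), -2))) = √(-131 + (-2 + (-2)²)*(-8 + (-2 + (-2)²))) = √(-131 + (-2 + 4)*(-8 + (-2 + 4))) = √(-131 + 2*(-8 + 2)) = √(-131 + 2*(-6)) = √(-131 - 12) = √(-143) = I*√143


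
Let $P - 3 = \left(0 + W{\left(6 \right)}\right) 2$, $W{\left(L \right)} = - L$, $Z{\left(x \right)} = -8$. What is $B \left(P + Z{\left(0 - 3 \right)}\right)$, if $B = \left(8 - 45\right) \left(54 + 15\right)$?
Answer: $43401$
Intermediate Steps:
$P = -9$ ($P = 3 + \left(0 - 6\right) 2 = 3 - 12 = -9$)
$B = -2553$ ($B = \left(-37\right) 69 = -2553$)
$B \left(P + Z{\left(0 - 3 \right)}\right) = - 2553 \left(-9 - 8\right) = \left(-2553\right) \left(-17\right) = 43401$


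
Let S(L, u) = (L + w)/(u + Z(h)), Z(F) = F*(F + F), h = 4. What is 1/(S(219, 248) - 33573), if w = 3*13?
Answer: -140/4700091 ≈ -2.9787e-5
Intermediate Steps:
Z(F) = 2*F**2 (Z(F) = F*(2*F) = 2*F**2)
w = 39
S(L, u) = (39 + L)/(32 + u) (S(L, u) = (L + 39)/(u + 2*4**2) = (39 + L)/(u + 2*16) = (39 + L)/(u + 32) = (39 + L)/(32 + u))
1/(S(219, 248) - 33573) = 1/((39 + 219)/(32 + 248) - 33573) = 1/(258/280 - 33573) = 1/((1/280)*258 - 33573) = 1/(129/140 - 33573) = 1/(-4700091/140) = -140/4700091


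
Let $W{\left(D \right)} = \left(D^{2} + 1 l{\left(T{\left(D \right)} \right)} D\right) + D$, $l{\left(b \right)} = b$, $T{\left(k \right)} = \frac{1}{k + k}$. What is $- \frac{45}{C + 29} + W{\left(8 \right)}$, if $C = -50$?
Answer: $\frac{1045}{14} \approx 74.643$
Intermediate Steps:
$T{\left(k \right)} = \frac{1}{2 k}$
$W{\left(D \right)} = \frac{1}{2} + D + D^{2}$ ($W{\left(D \right)} = \left(D^{2} + 1 \frac{1}{2 D} D\right) + D = \left(D^{2} + \frac{1}{2 D} D\right) + D = \left(D^{2} + \frac{1}{2}\right) + D = \left(\frac{1}{2} + D^{2}\right) + D = \frac{1}{2} + D + D^{2}$)
$- \frac{45}{C + 29} + W{\left(8 \right)} = - \frac{45}{-50 + 29} + \left(\frac{1}{2} + 8 + 8^{2}\right) = - \frac{45}{-21} + \left(\frac{1}{2} + 8 + 64\right) = \left(-45\right) \left(- \frac{1}{21}\right) + \frac{145}{2} = \frac{15}{7} + \frac{145}{2} = \frac{1045}{14}$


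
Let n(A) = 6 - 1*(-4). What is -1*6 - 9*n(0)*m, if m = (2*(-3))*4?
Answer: 2154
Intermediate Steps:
n(A) = 10 (n(A) = 6 + 4 = 10)
m = -24 (m = -6*4 = -24)
-1*6 - 9*n(0)*m = -1*6 - 90*(-24) = -6 - 9*(-240) = -6 + 2160 = 2154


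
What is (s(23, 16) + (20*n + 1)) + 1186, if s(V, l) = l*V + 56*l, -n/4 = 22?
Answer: 691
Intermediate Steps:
n = -88 (n = -4*22 = -88)
s(V, l) = 56*l + V*l (s(V, l) = V*l + 56*l = 56*l + V*l)
(s(23, 16) + (20*n + 1)) + 1186 = (16*(56 + 23) + (20*(-88) + 1)) + 1186 = (16*79 + (-1760 + 1)) + 1186 = (1264 - 1759) + 1186 = -495 + 1186 = 691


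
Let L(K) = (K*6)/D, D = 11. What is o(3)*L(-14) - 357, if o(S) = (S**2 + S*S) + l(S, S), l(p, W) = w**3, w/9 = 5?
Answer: -7659939/11 ≈ -6.9636e+5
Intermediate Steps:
w = 45 (w = 9*5 = 45)
l(p, W) = 91125 (l(p, W) = 45**3 = 91125)
o(S) = 91125 + 2*S**2 (o(S) = (S**2 + S*S) + 91125 = (S**2 + S**2) + 91125 = 2*S**2 + 91125 = 91125 + 2*S**2)
L(K) = 6*K/11 (L(K) = (K*6)/11 = (6*K)*(1/11) = 6*K/11)
o(3)*L(-14) - 357 = (91125 + 2*3**2)*((6/11)*(-14)) - 357 = (91125 + 2*9)*(-84/11) - 357 = (91125 + 18)*(-84/11) - 357 = 91143*(-84/11) - 357 = -7656012/11 - 357 = -7659939/11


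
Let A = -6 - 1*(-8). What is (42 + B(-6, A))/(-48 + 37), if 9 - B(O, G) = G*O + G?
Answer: -61/11 ≈ -5.5455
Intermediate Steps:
A = 2 (A = -6 + 8 = 2)
B(O, G) = 9 - G - G*O (B(O, G) = 9 - (G*O + G) = 9 - (G + G*O) = 9 + (-G - G*O) = 9 - G - G*O)
(42 + B(-6, A))/(-48 + 37) = (42 + (9 - 1*2 - 1*2*(-6)))/(-48 + 37) = (42 + (9 - 2 + 12))/(-11) = (42 + 19)*(-1/11) = 61*(-1/11) = -61/11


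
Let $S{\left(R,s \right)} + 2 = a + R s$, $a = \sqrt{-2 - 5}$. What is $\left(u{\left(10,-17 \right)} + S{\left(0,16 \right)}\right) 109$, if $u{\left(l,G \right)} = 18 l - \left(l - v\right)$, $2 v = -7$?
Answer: $\frac{35861}{2} + 109 i \sqrt{7} \approx 17931.0 + 288.39 i$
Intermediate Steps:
$v = - \frac{7}{2}$ ($v = \frac{1}{2} \left(-7\right) = - \frac{7}{2} \approx -3.5$)
$u{\left(l,G \right)} = - \frac{7}{2} + 17 l$ ($u{\left(l,G \right)} = 18 l - \left(\frac{7}{2} + l\right) = - \frac{7}{2} + 17 l$)
$a = i \sqrt{7}$ ($a = \sqrt{-7} = i \sqrt{7} \approx 2.6458 i$)
$S{\left(R,s \right)} = -2 + i \sqrt{7} + R s$ ($S{\left(R,s \right)} = -2 + \left(i \sqrt{7} + R s\right) = -2 + i \sqrt{7} + R s$)
$\left(u{\left(10,-17 \right)} + S{\left(0,16 \right)}\right) 109 = \left(\left(- \frac{7}{2} + 17 \cdot 10\right) + \left(-2 + i \sqrt{7} + 0 \cdot 16\right)\right) 109 = \left(\left(- \frac{7}{2} + 170\right) + \left(-2 + i \sqrt{7} + 0\right)\right) 109 = \left(\frac{333}{2} - \left(2 - i \sqrt{7}\right)\right) 109 = \left(\frac{329}{2} + i \sqrt{7}\right) 109 = \frac{35861}{2} + 109 i \sqrt{7}$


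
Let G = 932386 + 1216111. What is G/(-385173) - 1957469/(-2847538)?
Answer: -5363962643249/1096794754074 ≈ -4.8906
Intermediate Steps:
G = 2148497
G/(-385173) - 1957469/(-2847538) = 2148497/(-385173) - 1957469/(-2847538) = 2148497*(-1/385173) - 1957469*(-1/2847538) = -2148497/385173 + 1957469/2847538 = -5363962643249/1096794754074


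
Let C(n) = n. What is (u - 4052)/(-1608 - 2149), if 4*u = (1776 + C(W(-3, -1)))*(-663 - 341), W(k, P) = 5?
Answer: 451083/3757 ≈ 120.06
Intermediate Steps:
u = -447031 (u = ((1776 + 5)*(-663 - 341))/4 = (1781*(-1004))/4 = (¼)*(-1788124) = -447031)
(u - 4052)/(-1608 - 2149) = (-447031 - 4052)/(-1608 - 2149) = -451083/(-3757) = -451083*(-1/3757) = 451083/3757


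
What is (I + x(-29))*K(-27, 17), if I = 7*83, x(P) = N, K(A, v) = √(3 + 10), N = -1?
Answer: 580*√13 ≈ 2091.2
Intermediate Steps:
K(A, v) = √13
x(P) = -1
I = 581
(I + x(-29))*K(-27, 17) = (581 - 1)*√13 = 580*√13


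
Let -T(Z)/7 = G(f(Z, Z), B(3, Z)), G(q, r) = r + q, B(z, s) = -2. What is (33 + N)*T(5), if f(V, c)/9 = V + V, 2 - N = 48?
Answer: 8008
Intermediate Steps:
N = -46 (N = 2 - 1*48 = 2 - 48 = -46)
f(V, c) = 18*V (f(V, c) = 9*(V + V) = 9*(2*V) = 18*V)
G(q, r) = q + r
T(Z) = 14 - 126*Z (T(Z) = -7*(18*Z - 2) = -7*(-2 + 18*Z) = 14 - 126*Z)
(33 + N)*T(5) = (33 - 46)*(14 - 126*5) = -13*(14 - 630) = -13*(-616) = 8008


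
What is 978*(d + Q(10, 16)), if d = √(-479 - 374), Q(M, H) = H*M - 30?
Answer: 127140 + 978*I*√853 ≈ 1.2714e+5 + 28564.0*I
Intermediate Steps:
Q(M, H) = -30 + H*M
d = I*√853 (d = √(-853) = I*√853 ≈ 29.206*I)
978*(d + Q(10, 16)) = 978*(I*√853 + (-30 + 16*10)) = 978*(I*√853 + (-30 + 160)) = 978*(I*√853 + 130) = 978*(130 + I*√853) = 127140 + 978*I*√853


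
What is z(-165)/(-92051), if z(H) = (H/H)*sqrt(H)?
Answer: -I*sqrt(165)/92051 ≈ -0.00013954*I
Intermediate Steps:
z(H) = sqrt(H) (z(H) = 1*sqrt(H) = sqrt(H))
z(-165)/(-92051) = sqrt(-165)/(-92051) = (I*sqrt(165))*(-1/92051) = -I*sqrt(165)/92051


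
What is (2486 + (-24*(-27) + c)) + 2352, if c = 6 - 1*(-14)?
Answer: 5506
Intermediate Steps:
c = 20 (c = 6 + 14 = 20)
(2486 + (-24*(-27) + c)) + 2352 = (2486 + (-24*(-27) + 20)) + 2352 = (2486 + (648 + 20)) + 2352 = (2486 + 668) + 2352 = 3154 + 2352 = 5506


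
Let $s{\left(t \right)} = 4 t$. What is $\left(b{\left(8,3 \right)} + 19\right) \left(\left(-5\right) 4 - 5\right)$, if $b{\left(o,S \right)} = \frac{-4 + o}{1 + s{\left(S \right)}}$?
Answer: $- \frac{6275}{13} \approx -482.69$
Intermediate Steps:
$b{\left(o,S \right)} = \frac{-4 + o}{1 + 4 S}$
$\left(b{\left(8,3 \right)} + 19\right) \left(\left(-5\right) 4 - 5\right) = \left(\frac{-4 + 8}{1 + 4 \cdot 3} + 19\right) \left(\left(-5\right) 4 - 5\right) = \left(\frac{1}{1 + 12} \cdot 4 + 19\right) \left(-20 - 5\right) = \left(\frac{1}{13} \cdot 4 + 19\right) \left(-25\right) = \left(\frac{4}{13} + 19\right) \left(-25\right) = \frac{251}{13} \left(-25\right) = - \frac{6275}{13}$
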